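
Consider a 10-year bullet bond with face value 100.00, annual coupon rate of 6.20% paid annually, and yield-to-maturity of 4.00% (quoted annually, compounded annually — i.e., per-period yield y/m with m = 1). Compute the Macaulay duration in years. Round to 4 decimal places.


Coupon per period c = face * coupon_rate / m = 6.200000
Periods per year m = 1; per-period yield y/m = 0.040000
Number of cashflows N = 10
Cashflows (t years, CF_t, discount factor 1/(1+y/m)^(m*t), PV):
  t = 1.0000: CF_t = 6.200000, DF = 0.961538, PV = 5.961538
  t = 2.0000: CF_t = 6.200000, DF = 0.924556, PV = 5.732249
  t = 3.0000: CF_t = 6.200000, DF = 0.888996, PV = 5.511777
  t = 4.0000: CF_t = 6.200000, DF = 0.854804, PV = 5.299786
  t = 5.0000: CF_t = 6.200000, DF = 0.821927, PV = 5.095948
  t = 6.0000: CF_t = 6.200000, DF = 0.790315, PV = 4.899950
  t = 7.0000: CF_t = 6.200000, DF = 0.759918, PV = 4.711490
  t = 8.0000: CF_t = 6.200000, DF = 0.730690, PV = 4.530279
  t = 9.0000: CF_t = 6.200000, DF = 0.702587, PV = 4.356038
  t = 10.0000: CF_t = 106.200000, DF = 0.675564, PV = 71.744915
Price P = sum_t PV_t = 117.843971
Macaulay numerator sum_t t * PV_t:
  t * PV_t at t = 1.0000: 5.961538
  t * PV_t at t = 2.0000: 11.464497
  t * PV_t at t = 3.0000: 16.535332
  t * PV_t at t = 4.0000: 21.199144
  t * PV_t at t = 5.0000: 25.479740
  t * PV_t at t = 6.0000: 29.399700
  t * PV_t at t = 7.0000: 32.980433
  t * PV_t at t = 8.0000: 36.242234
  t * PV_t at t = 9.0000: 39.204340
  t * PV_t at t = 10.0000: 717.449147
Macaulay duration D = (sum_t t * PV_t) / P = 935.916107 / 117.843971 = 7.941994

Answer: Macaulay duration = 7.9420 years


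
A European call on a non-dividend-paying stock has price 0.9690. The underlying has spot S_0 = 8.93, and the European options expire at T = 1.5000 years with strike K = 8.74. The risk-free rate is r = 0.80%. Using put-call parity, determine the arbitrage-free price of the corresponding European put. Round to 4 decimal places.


Put-call parity: C - P = S_0 * exp(-qT) - K * exp(-rT).
S_0 * exp(-qT) = 8.9300 * 1.00000000 = 8.93000000
K * exp(-rT) = 8.7400 * 0.98807171 = 8.63574677
P = C - S*exp(-qT) + K*exp(-rT)
P = 0.9690 - 8.93000000 + 8.63574677 = 0.6747

Answer: Put price = 0.6747


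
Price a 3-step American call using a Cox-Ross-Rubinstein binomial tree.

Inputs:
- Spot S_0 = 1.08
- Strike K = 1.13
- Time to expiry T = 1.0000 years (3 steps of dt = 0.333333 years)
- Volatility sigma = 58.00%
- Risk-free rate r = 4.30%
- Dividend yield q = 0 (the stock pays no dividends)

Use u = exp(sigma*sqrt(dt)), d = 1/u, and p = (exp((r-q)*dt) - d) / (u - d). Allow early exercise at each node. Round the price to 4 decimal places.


Answer: Price = V(0,0) = 0.2643

Derivation:
dt = T/N = 0.333333
u = exp(sigma*sqrt(dt)) = 1.397749; d = 1/u = 0.715436
p = (exp((r-q)*dt) - d) / (u - d) = 0.438216
Discount per step: exp(-r*dt) = 0.985769
Stock lattice S(k, i) with i counting down-moves:
  k=0: S(0,0) = 1.0800
  k=1: S(1,0) = 1.5096; S(1,1) = 0.7727
  k=2: S(2,0) = 2.1100; S(2,1) = 1.0800; S(2,2) = 0.5528
  k=3: S(3,0) = 2.9492; S(3,1) = 1.5096; S(3,2) = 0.7727; S(3,3) = 0.3955
Terminal payoffs V(N, i) = max(S_T - K, 0):
  V(3,0) = 1.819249; V(3,1) = 0.379569; V(3,2) = 0.000000; V(3,3) = 0.000000
Backward induction: V(k, i) = exp(-r*dt) * [p * V(k+1, i) + (1-p) * V(k+1, i+1)]; then take max(V_cont, immediate exercise) for American.
  V(2,0) = exp(-r*dt) * [p*1.819249 + (1-p)*0.379569] = 0.996080; exercise = 0.979999; V(2,0) = max -> 0.996080
  V(2,1) = exp(-r*dt) * [p*0.379569 + (1-p)*0.000000] = 0.163966; exercise = 0.000000; V(2,1) = max -> 0.163966
  V(2,2) = exp(-r*dt) * [p*0.000000 + (1-p)*0.000000] = 0.000000; exercise = 0.000000; V(2,2) = max -> 0.000000
  V(1,0) = exp(-r*dt) * [p*0.996080 + (1-p)*0.163966] = 0.521089; exercise = 0.379569; V(1,0) = max -> 0.521089
  V(1,1) = exp(-r*dt) * [p*0.163966 + (1-p)*0.000000] = 0.070830; exercise = 0.000000; V(1,1) = max -> 0.070830
  V(0,0) = exp(-r*dt) * [p*0.521089 + (1-p)*0.070830] = 0.264325; exercise = 0.000000; V(0,0) = max -> 0.264325


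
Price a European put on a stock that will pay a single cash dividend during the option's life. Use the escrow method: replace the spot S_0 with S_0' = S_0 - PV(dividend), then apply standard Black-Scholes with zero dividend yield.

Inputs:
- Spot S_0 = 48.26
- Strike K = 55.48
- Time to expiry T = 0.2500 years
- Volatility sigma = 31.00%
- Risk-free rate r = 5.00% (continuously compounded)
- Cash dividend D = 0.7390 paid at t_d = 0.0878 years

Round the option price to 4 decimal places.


Answer: Price = 8.0337

Derivation:
PV(D) = D * exp(-r * t_d) = 0.7390 * 0.99561962 = 0.73576290
S_0' = S_0 - PV(D) = 48.2600 - 0.73576290 = 47.52423710
d1 = (ln(S_0'/K) + (r + sigma^2/2)*T) / (sigma*sqrt(T)) = -0.84045329
d2 = d1 - sigma*sqrt(T) = -0.99545329
exp(-rT) = 0.98757780
N(-d1) = 0.79967286; N(-d2) = 0.84024207
P = K * exp(-rT) * N(-d2) - S_0' * N(-d1) = 55.4800 * 0.98757780 * 0.84024207 - 47.52423710 * 0.79967286 = 8.0337


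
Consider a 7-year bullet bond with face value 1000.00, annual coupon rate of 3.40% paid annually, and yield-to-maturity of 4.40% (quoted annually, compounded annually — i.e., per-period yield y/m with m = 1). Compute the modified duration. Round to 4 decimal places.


Coupon per period c = face * coupon_rate / m = 34.000000
Periods per year m = 1; per-period yield y/m = 0.044000
Number of cashflows N = 7
Cashflows (t years, CF_t, discount factor 1/(1+y/m)^(m*t), PV):
  t = 1.0000: CF_t = 34.000000, DF = 0.957854, PV = 32.567050
  t = 2.0000: CF_t = 34.000000, DF = 0.917485, PV = 31.194492
  t = 3.0000: CF_t = 34.000000, DF = 0.878817, PV = 29.879782
  t = 4.0000: CF_t = 34.000000, DF = 0.841779, PV = 28.620481
  t = 5.0000: CF_t = 34.000000, DF = 0.806302, PV = 27.414253
  t = 6.0000: CF_t = 34.000000, DF = 0.772320, PV = 26.258863
  t = 7.0000: CF_t = 1034.000000, DF = 0.739770, PV = 764.921817
Price P = sum_t PV_t = 940.856738
First compute Macaulay numerator sum_t t * PV_t:
  t * PV_t at t = 1.0000: 32.567050
  t * PV_t at t = 2.0000: 62.388984
  t * PV_t at t = 3.0000: 89.639345
  t * PV_t at t = 4.0000: 114.481922
  t * PV_t at t = 5.0000: 137.071267
  t * PV_t at t = 6.0000: 157.553181
  t * PV_t at t = 7.0000: 5354.452720
Macaulay duration D = 5948.154470 / 940.856738 = 6.322062
Modified duration = D / (1 + y/m) = 6.322062 / (1 + 0.044000) = 6.055615

Answer: Modified duration = 6.0556


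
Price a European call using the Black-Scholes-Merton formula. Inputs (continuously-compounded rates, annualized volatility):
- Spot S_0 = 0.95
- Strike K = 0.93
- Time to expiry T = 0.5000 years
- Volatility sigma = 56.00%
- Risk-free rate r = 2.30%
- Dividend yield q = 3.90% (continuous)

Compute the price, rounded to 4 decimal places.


Answer: Price = 0.1515

Derivation:
d1 = (ln(S/K) + (r - q + 0.5*sigma^2) * T) / (sigma * sqrt(T)) = 0.23152039
d2 = d1 - sigma * sqrt(T) = -0.16445940
exp(-rT) = 0.98856587; exp(-qT) = 0.98068890
C = S_0 * exp(-qT) * N(d1) - K * exp(-rT) * N(d2)
N(d1) = 0.59154473; N(d2) = 0.43468475
C = 0.9500 * 0.98068890 * 0.59154473 - 0.9300 * 0.98856587 * 0.43468475 = 0.1515


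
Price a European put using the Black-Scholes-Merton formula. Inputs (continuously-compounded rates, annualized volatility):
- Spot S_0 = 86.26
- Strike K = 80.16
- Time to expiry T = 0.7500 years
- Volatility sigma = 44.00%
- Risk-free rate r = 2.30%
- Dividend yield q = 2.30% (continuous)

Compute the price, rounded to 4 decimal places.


Answer: Price = 9.5857

Derivation:
d1 = (ln(S/K) + (r - q + 0.5*sigma^2) * T) / (sigma * sqrt(T)) = 0.38299673
d2 = d1 - sigma * sqrt(T) = 0.00194555
exp(-rT) = 0.98289793; exp(-qT) = 0.98289793
P = K * exp(-rT) * N(-d2) - S_0 * exp(-qT) * N(-d1)
N(-d1) = 0.35086110; N(-d2) = 0.49922384
P = 80.1600 * 0.98289793 * 0.49922384 - 86.2600 * 0.98289793 * 0.35086110 = 9.5857


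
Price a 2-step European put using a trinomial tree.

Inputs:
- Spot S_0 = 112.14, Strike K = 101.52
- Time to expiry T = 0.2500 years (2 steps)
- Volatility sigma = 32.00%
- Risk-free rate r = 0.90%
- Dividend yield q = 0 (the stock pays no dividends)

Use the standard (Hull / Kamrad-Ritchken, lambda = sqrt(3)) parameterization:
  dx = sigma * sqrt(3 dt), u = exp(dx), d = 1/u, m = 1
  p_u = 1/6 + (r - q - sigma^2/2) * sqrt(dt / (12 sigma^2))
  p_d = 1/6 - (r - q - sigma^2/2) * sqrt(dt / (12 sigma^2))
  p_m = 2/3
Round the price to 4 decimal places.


dt = T/N = 0.125000; dx = sigma*sqrt(3*dt) = 0.195959
u = exp(dx) = 1.216477; d = 1/u = 0.822046
p_u = 0.153207, p_m = 0.666667, p_d = 0.180126
Discount per step: exp(-r*dt) = 0.998876
Stock lattice S(k, j) with j the centered position index:
  k=0: S(0,+0) = 112.1400
  k=1: S(1,-1) = 92.1842; S(1,+0) = 112.1400; S(1,+1) = 136.4158
  k=2: S(2,-2) = 75.7796; S(2,-1) = 92.1842; S(2,+0) = 112.1400; S(2,+1) = 136.4158; S(2,+2) = 165.9467
Terminal payoffs V(N, j) = max(K - S_T, 0):
  V(2,-2) = 25.740354; V(2,-1) = 9.335785; V(2,+0) = 0.000000; V(2,+1) = 0.000000; V(2,+2) = 0.000000
Backward induction: V(k, j) = exp(-r*dt) * [p_u * V(k+1, j+1) + p_m * V(k+1, j) + p_d * V(k+1, j-1)]
  V(1,-1) = exp(-r*dt) * [p_u*0.000000 + p_m*9.335785 + p_d*25.740354] = 10.848155
  V(1,+0) = exp(-r*dt) * [p_u*0.000000 + p_m*0.000000 + p_d*9.335785] = 1.679728
  V(1,+1) = exp(-r*dt) * [p_u*0.000000 + p_m*0.000000 + p_d*0.000000] = 0.000000
  V(0,+0) = exp(-r*dt) * [p_u*0.000000 + p_m*1.679728 + p_d*10.848155] = 3.070398

Answer: Price = V(0,0) = 3.0704


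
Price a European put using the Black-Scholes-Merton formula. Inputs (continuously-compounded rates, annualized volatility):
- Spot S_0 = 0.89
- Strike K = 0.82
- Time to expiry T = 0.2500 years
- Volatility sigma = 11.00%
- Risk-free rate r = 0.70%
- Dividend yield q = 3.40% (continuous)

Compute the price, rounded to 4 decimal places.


Answer: Price = 0.0018

Derivation:
d1 = (ln(S/K) + (r - q + 0.5*sigma^2) * T) / (sigma * sqrt(T)) = 1.39417495
d2 = d1 - sigma * sqrt(T) = 1.33917495
exp(-rT) = 0.99825153; exp(-qT) = 0.99153602
P = K * exp(-rT) * N(-d2) - S_0 * exp(-qT) * N(-d1)
N(-d1) = 0.08163239; N(-d2) = 0.09025686
P = 0.8200 * 0.99825153 * 0.09025686 - 0.8900 * 0.99153602 * 0.08163239 = 0.0018


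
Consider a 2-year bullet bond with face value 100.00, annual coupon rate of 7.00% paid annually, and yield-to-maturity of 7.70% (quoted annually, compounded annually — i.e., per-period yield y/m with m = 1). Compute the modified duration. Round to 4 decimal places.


Answer: Modified duration = 1.7959

Derivation:
Coupon per period c = face * coupon_rate / m = 7.000000
Periods per year m = 1; per-period yield y/m = 0.077000
Number of cashflows N = 2
Cashflows (t years, CF_t, discount factor 1/(1+y/m)^(m*t), PV):
  t = 1.0000: CF_t = 7.000000, DF = 0.928505, PV = 6.499536
  t = 2.0000: CF_t = 107.000000, DF = 0.862122, PV = 92.247025
Price P = sum_t PV_t = 98.746561
First compute Macaulay numerator sum_t t * PV_t:
  t * PV_t at t = 1.0000: 6.499536
  t * PV_t at t = 2.0000: 184.494051
Macaulay duration D = 190.993587 / 98.746561 = 1.934180
Modified duration = D / (1 + y/m) = 1.934180 / (1 + 0.077000) = 1.795896


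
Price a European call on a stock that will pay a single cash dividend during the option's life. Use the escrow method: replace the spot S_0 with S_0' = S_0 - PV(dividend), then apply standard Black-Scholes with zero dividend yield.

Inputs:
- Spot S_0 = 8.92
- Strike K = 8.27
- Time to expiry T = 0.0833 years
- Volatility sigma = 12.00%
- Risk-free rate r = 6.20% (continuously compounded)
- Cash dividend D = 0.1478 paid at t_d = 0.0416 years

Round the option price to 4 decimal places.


PV(D) = D * exp(-r * t_d) = 0.1478 * 0.99742412 = 0.14741929
S_0' = S_0 - PV(D) = 8.9200 - 0.14741929 = 8.77258071
d1 = (ln(S_0'/K) + (r + sigma^2/2)*T) / (sigma*sqrt(T)) = 1.86985959
d2 = d1 - sigma*sqrt(T) = 1.83522550
exp(-rT) = 0.99484871
N(d1) = 0.96924834; N(d2) = 0.96676386
C = S_0' * N(d1) - K * exp(-rT) * N(d2) = 8.77258071 * 0.96924834 - 8.2700 * 0.99484871 * 0.96676386 = 0.5489

Answer: Price = 0.5489


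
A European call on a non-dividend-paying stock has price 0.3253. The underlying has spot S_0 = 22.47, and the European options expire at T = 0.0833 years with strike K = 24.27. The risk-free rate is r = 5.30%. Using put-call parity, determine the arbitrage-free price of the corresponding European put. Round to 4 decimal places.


Put-call parity: C - P = S_0 * exp(-qT) - K * exp(-rT).
S_0 * exp(-qT) = 22.4700 * 1.00000000 = 22.47000000
K * exp(-rT) = 24.2700 * 0.99559483 = 24.16308656
P = C - S*exp(-qT) + K*exp(-rT)
P = 0.3253 - 22.47000000 + 24.16308656 = 2.0184

Answer: Put price = 2.0184


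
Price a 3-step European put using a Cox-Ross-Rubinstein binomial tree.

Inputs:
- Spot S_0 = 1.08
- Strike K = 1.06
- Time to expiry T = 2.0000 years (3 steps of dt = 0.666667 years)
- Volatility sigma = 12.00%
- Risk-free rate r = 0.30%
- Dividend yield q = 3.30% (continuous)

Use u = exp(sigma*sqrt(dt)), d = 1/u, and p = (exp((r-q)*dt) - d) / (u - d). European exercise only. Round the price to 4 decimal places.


Answer: Price = V(0,0) = 0.0973

Derivation:
dt = T/N = 0.666667
u = exp(sigma*sqrt(dt)) = 1.102940; d = 1/u = 0.906667
p = (exp((r-q)*dt) - d) / (u - d) = 0.374638
Discount per step: exp(-r*dt) = 0.998002
Stock lattice S(k, i) with i counting down-moves:
  k=0: S(0,0) = 1.0800
  k=1: S(1,0) = 1.1912; S(1,1) = 0.9792
  k=2: S(2,0) = 1.3138; S(2,1) = 1.0800; S(2,2) = 0.8878
  k=3: S(3,0) = 1.4490; S(3,1) = 1.1912; S(3,2) = 0.9792; S(3,3) = 0.8049
Terminal payoffs V(N, i) = max(K - S_T, 0):
  V(3,0) = 0.000000; V(3,1) = 0.000000; V(3,2) = 0.080799; V(3,3) = 0.255052
Backward induction: V(k, i) = exp(-r*dt) * [p * V(k+1, i) + (1-p) * V(k+1, i+1)].
  V(2,0) = exp(-r*dt) * [p*0.000000 + (1-p)*0.000000] = 0.000000
  V(2,1) = exp(-r*dt) * [p*0.000000 + (1-p)*0.080799] = 0.050428
  V(2,2) = exp(-r*dt) * [p*0.080799 + (1-p)*0.255052] = 0.189391
  V(1,0) = exp(-r*dt) * [p*0.000000 + (1-p)*0.050428] = 0.031473
  V(1,1) = exp(-r*dt) * [p*0.050428 + (1-p)*0.189391] = 0.137056
  V(0,0) = exp(-r*dt) * [p*0.031473 + (1-p)*0.137056] = 0.097306


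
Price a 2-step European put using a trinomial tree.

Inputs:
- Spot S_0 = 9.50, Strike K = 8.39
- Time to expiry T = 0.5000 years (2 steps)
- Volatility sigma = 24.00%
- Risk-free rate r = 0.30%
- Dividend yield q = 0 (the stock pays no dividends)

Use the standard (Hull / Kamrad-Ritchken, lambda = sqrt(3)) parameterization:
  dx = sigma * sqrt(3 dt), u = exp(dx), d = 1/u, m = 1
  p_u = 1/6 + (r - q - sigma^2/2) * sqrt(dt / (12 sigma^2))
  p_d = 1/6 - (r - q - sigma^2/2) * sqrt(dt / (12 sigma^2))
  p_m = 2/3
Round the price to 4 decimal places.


dt = T/N = 0.250000; dx = sigma*sqrt(3*dt) = 0.207846
u = exp(dx) = 1.231024; d = 1/u = 0.812332
p_u = 0.151150, p_m = 0.666667, p_d = 0.182183
Discount per step: exp(-r*dt) = 0.999250
Stock lattice S(k, j) with j the centered position index:
  k=0: S(0,+0) = 9.5000
  k=1: S(1,-1) = 7.7172; S(1,+0) = 9.5000; S(1,+1) = 11.6947
  k=2: S(2,-2) = 6.2689; S(2,-1) = 7.7172; S(2,+0) = 9.5000; S(2,+1) = 11.6947; S(2,+2) = 14.3965
Terminal payoffs V(N, j) = max(K - S_T, 0):
  V(2,-2) = 2.121108; V(2,-1) = 0.672846; V(2,+0) = 0.000000; V(2,+1) = 0.000000; V(2,+2) = 0.000000
Backward induction: V(k, j) = exp(-r*dt) * [p_u * V(k+1, j+1) + p_m * V(k+1, j) + p_d * V(k+1, j-1)]
  V(1,-1) = exp(-r*dt) * [p_u*0.000000 + p_m*0.672846 + p_d*2.121108] = 0.834367
  V(1,+0) = exp(-r*dt) * [p_u*0.000000 + p_m*0.000000 + p_d*0.672846] = 0.122489
  V(1,+1) = exp(-r*dt) * [p_u*0.000000 + p_m*0.000000 + p_d*0.000000] = 0.000000
  V(0,+0) = exp(-r*dt) * [p_u*0.000000 + p_m*0.122489 + p_d*0.834367] = 0.233492

Answer: Price = V(0,0) = 0.2335


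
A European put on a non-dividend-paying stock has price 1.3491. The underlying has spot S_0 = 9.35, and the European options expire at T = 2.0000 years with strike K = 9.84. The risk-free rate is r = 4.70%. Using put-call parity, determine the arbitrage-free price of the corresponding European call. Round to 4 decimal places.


Answer: Call price = 1.7419

Derivation:
Put-call parity: C - P = S_0 * exp(-qT) - K * exp(-rT).
S_0 * exp(-qT) = 9.3500 * 1.00000000 = 9.35000000
K * exp(-rT) = 9.8400 * 0.91028276 = 8.95718238
C = P + S*exp(-qT) - K*exp(-rT)
C = 1.3491 + 9.35000000 - 8.95718238 = 1.7419


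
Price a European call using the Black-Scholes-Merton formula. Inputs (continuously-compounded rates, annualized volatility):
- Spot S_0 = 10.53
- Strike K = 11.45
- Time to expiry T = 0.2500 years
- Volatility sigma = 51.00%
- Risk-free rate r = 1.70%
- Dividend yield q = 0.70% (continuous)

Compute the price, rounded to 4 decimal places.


d1 = (ln(S/K) + (r - q + 0.5*sigma^2) * T) / (sigma * sqrt(T)) = -0.19117217
d2 = d1 - sigma * sqrt(T) = -0.44617217
exp(-rT) = 0.99575902; exp(-qT) = 0.99825153
C = S_0 * exp(-qT) * N(d1) - K * exp(-rT) * N(d2)
N(d1) = 0.42419535; N(d2) = 0.32773644
C = 10.5300 * 0.99825153 * 0.42419535 - 11.4500 * 0.99575902 * 0.32773644 = 0.7223

Answer: Price = 0.7223


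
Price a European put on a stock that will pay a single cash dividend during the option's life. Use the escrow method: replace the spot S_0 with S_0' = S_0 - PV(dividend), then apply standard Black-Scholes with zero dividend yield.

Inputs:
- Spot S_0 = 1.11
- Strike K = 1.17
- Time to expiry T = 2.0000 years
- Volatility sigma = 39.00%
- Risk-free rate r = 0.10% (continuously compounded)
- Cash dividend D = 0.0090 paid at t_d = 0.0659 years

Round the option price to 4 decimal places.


PV(D) = D * exp(-r * t_d) = 0.0090 * 0.99993410 = 0.00899941
S_0' = S_0 - PV(D) = 1.1100 - 0.00899941 = 1.10100059
d1 = (ln(S_0'/K) + (r + sigma^2/2)*T) / (sigma*sqrt(T)) = 0.16919007
d2 = d1 - sigma*sqrt(T) = -0.38235322
exp(-rT) = 0.99800200
N(-d1) = 0.43282357; N(-d2) = 0.64890031
P = K * exp(-rT) * N(-d2) - S_0' * N(-d1) = 1.1700 * 0.99800200 * 0.64890031 - 1.10100059 * 0.43282357 = 0.2812

Answer: Price = 0.2812


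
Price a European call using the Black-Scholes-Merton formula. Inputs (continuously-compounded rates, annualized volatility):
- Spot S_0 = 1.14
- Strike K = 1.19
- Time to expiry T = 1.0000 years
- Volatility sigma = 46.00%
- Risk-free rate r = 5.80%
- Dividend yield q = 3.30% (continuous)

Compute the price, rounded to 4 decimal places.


Answer: Price = 0.1926

Derivation:
d1 = (ln(S/K) + (r - q + 0.5*sigma^2) * T) / (sigma * sqrt(T)) = 0.19103251
d2 = d1 - sigma * sqrt(T) = -0.26896749
exp(-rT) = 0.94364995; exp(-qT) = 0.96753856
C = S_0 * exp(-qT) * N(d1) - K * exp(-rT) * N(d2)
N(d1) = 0.57574994; N(d2) = 0.39397735
C = 1.1400 * 0.96753856 * 0.57574994 - 1.1900 * 0.94364995 * 0.39397735 = 0.1926


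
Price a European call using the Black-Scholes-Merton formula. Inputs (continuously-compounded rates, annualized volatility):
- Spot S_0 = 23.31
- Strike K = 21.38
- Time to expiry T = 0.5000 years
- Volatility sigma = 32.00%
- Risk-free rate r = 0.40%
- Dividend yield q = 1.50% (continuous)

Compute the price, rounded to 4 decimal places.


Answer: Price = 3.0284

Derivation:
d1 = (ln(S/K) + (r - q + 0.5*sigma^2) * T) / (sigma * sqrt(T)) = 0.47078528
d2 = d1 - sigma * sqrt(T) = 0.24451111
exp(-rT) = 0.99800200; exp(-qT) = 0.99252805
C = S_0 * exp(-qT) * N(d1) - K * exp(-rT) * N(d2)
N(d1) = 0.68110296; N(d2) = 0.59658250
C = 23.3100 * 0.99252805 * 0.68110296 - 21.3800 * 0.99800200 * 0.59658250 = 3.0284


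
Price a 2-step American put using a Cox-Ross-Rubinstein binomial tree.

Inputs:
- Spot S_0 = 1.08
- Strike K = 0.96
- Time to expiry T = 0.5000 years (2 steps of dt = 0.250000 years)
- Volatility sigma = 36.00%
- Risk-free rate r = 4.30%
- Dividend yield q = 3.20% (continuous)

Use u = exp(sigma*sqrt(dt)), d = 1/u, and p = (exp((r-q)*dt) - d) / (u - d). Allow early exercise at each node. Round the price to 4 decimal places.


dt = T/N = 0.250000
u = exp(sigma*sqrt(dt)) = 1.197217; d = 1/u = 0.835270
p = (exp((r-q)*dt) - d) / (u - d) = 0.462729
Discount per step: exp(-r*dt) = 0.989308
Stock lattice S(k, i) with i counting down-moves:
  k=0: S(0,0) = 1.0800
  k=1: S(1,0) = 1.2930; S(1,1) = 0.9021
  k=2: S(2,0) = 1.5480; S(2,1) = 1.0800; S(2,2) = 0.7535
Terminal payoffs V(N, i) = max(K - S_T, 0):
  V(2,0) = 0.000000; V(2,1) = 0.000000; V(2,2) = 0.206510
Backward induction: V(k, i) = exp(-r*dt) * [p * V(k+1, i) + (1-p) * V(k+1, i+1)]; then take max(V_cont, immediate exercise) for American.
  V(1,0) = exp(-r*dt) * [p*0.000000 + (1-p)*0.000000] = 0.000000; exercise = 0.000000; V(1,0) = max -> 0.000000
  V(1,1) = exp(-r*dt) * [p*0.000000 + (1-p)*0.206510] = 0.109765; exercise = 0.057908; V(1,1) = max -> 0.109765
  V(0,0) = exp(-r*dt) * [p*0.000000 + (1-p)*0.109765] = 0.058343; exercise = 0.000000; V(0,0) = max -> 0.058343

Answer: Price = V(0,0) = 0.0583


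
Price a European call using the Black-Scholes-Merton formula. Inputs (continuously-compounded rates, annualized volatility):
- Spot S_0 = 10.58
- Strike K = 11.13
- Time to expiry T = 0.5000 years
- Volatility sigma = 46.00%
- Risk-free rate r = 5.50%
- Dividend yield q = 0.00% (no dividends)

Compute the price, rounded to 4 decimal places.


Answer: Price = 1.2623

Derivation:
d1 = (ln(S/K) + (r - q + 0.5*sigma^2) * T) / (sigma * sqrt(T)) = 0.09137437
d2 = d1 - sigma * sqrt(T) = -0.23389475
exp(-rT) = 0.97287468; exp(-qT) = 1.00000000
C = S_0 * exp(-qT) * N(d1) - K * exp(-rT) * N(d2)
N(d1) = 0.53640244; N(d2) = 0.40753335
C = 10.5800 * 1.00000000 * 0.53640244 - 11.1300 * 0.97287468 * 0.40753335 = 1.2623


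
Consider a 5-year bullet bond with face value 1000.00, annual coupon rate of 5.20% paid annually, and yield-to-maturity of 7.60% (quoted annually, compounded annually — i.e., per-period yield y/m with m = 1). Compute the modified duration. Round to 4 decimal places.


Coupon per period c = face * coupon_rate / m = 52.000000
Periods per year m = 1; per-period yield y/m = 0.076000
Number of cashflows N = 5
Cashflows (t years, CF_t, discount factor 1/(1+y/m)^(m*t), PV):
  t = 1.0000: CF_t = 52.000000, DF = 0.929368, PV = 48.327138
  t = 2.0000: CF_t = 52.000000, DF = 0.863725, PV = 44.913697
  t = 3.0000: CF_t = 52.000000, DF = 0.802718, PV = 41.741354
  t = 4.0000: CF_t = 52.000000, DF = 0.746021, PV = 38.793080
  t = 5.0000: CF_t = 1052.000000, DF = 0.693328, PV = 729.380895
Price P = sum_t PV_t = 903.156162
First compute Macaulay numerator sum_t t * PV_t:
  t * PV_t at t = 1.0000: 48.327138
  t * PV_t at t = 2.0000: 89.827393
  t * PV_t at t = 3.0000: 125.224061
  t * PV_t at t = 4.0000: 155.172319
  t * PV_t at t = 5.0000: 3646.904473
Macaulay duration D = 4065.455383 / 903.156162 = 4.501387
Modified duration = D / (1 + y/m) = 4.501387 / (1 + 0.076000) = 4.183445

Answer: Modified duration = 4.1834


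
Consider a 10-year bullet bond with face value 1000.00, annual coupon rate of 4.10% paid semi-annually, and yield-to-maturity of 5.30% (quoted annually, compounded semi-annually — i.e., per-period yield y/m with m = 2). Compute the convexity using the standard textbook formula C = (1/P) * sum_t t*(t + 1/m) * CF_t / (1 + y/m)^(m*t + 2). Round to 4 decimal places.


Answer: Convexity = 76.1985

Derivation:
Coupon per period c = face * coupon_rate / m = 20.500000
Periods per year m = 2; per-period yield y/m = 0.026500
Number of cashflows N = 20
Cashflows (t years, CF_t, discount factor 1/(1+y/m)^(m*t), PV):
  t = 0.5000: CF_t = 20.500000, DF = 0.974184, PV = 19.970774
  t = 1.0000: CF_t = 20.500000, DF = 0.949035, PV = 19.455211
  t = 1.5000: CF_t = 20.500000, DF = 0.924535, PV = 18.952958
  t = 2.0000: CF_t = 20.500000, DF = 0.900667, PV = 18.463671
  t = 2.5000: CF_t = 20.500000, DF = 0.877415, PV = 17.987015
  t = 3.0000: CF_t = 20.500000, DF = 0.854764, PV = 17.522664
  t = 3.5000: CF_t = 20.500000, DF = 0.832698, PV = 17.070301
  t = 4.0000: CF_t = 20.500000, DF = 0.811201, PV = 16.629616
  t = 4.5000: CF_t = 20.500000, DF = 0.790259, PV = 16.200308
  t = 5.0000: CF_t = 20.500000, DF = 0.769858, PV = 15.782083
  t = 5.5000: CF_t = 20.500000, DF = 0.749983, PV = 15.374655
  t = 6.0000: CF_t = 20.500000, DF = 0.730622, PV = 14.977744
  t = 6.5000: CF_t = 20.500000, DF = 0.711760, PV = 14.591081
  t = 7.0000: CF_t = 20.500000, DF = 0.693385, PV = 14.214399
  t = 7.5000: CF_t = 20.500000, DF = 0.675485, PV = 13.847442
  t = 8.0000: CF_t = 20.500000, DF = 0.658047, PV = 13.489958
  t = 8.5000: CF_t = 20.500000, DF = 0.641059, PV = 13.141703
  t = 9.0000: CF_t = 20.500000, DF = 0.624509, PV = 12.802438
  t = 9.5000: CF_t = 20.500000, DF = 0.608387, PV = 12.471932
  t = 10.0000: CF_t = 1020.500000, DF = 0.592681, PV = 604.830850
Price P = sum_t PV_t = 907.776806
Convexity numerator sum_t t*(t + 1/m) * CF_t / (1+y/m)^(m*t + 2):
  t = 0.5000: term = 9.476479
  t = 1.0000: term = 27.695506
  t = 1.5000: term = 53.961044
  t = 2.0000: term = 87.613321
  t = 2.5000: term = 128.027259
  t = 3.0000: term = 174.610972
  t = 3.5000: term = 226.804315
  t = 4.0000: term = 284.077495
  t = 4.5000: term = 345.929730
  t = 5.0000: term = 411.887973
  t = 5.5000: term = 481.505667
  t = 6.0000: term = 554.361570
  t = 6.5000: term = 630.058612
  t = 7.0000: term = 708.222802
  t = 7.5000: term = 788.502180
  t = 8.0000: term = 870.565810
  t = 8.5000: term = 954.102812
  t = 9.0000: term = 1038.821434
  t = 9.5000: term = 1124.448161
  t = 10.0000: term = 60270.573860
Convexity = (1/P) * sum = 69171.247002 / 907.776806 = 76.198518


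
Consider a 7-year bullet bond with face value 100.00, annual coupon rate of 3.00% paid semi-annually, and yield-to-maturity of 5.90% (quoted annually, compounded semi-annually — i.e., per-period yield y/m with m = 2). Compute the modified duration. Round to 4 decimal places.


Coupon per period c = face * coupon_rate / m = 1.500000
Periods per year m = 2; per-period yield y/m = 0.029500
Number of cashflows N = 14
Cashflows (t years, CF_t, discount factor 1/(1+y/m)^(m*t), PV):
  t = 0.5000: CF_t = 1.500000, DF = 0.971345, PV = 1.457018
  t = 1.0000: CF_t = 1.500000, DF = 0.943512, PV = 1.415268
  t = 1.5000: CF_t = 1.500000, DF = 0.916476, PV = 1.374714
  t = 2.0000: CF_t = 1.500000, DF = 0.890214, PV = 1.335322
  t = 2.5000: CF_t = 1.500000, DF = 0.864706, PV = 1.297058
  t = 3.0000: CF_t = 1.500000, DF = 0.839928, PV = 1.259892
  t = 3.5000: CF_t = 1.500000, DF = 0.815860, PV = 1.223790
  t = 4.0000: CF_t = 1.500000, DF = 0.792482, PV = 1.188722
  t = 4.5000: CF_t = 1.500000, DF = 0.769773, PV = 1.154660
  t = 5.0000: CF_t = 1.500000, DF = 0.747716, PV = 1.121574
  t = 5.5000: CF_t = 1.500000, DF = 0.726290, PV = 1.089435
  t = 6.0000: CF_t = 1.500000, DF = 0.705479, PV = 1.058218
  t = 6.5000: CF_t = 1.500000, DF = 0.685263, PV = 1.027895
  t = 7.0000: CF_t = 101.500000, DF = 0.665627, PV = 67.561165
Price P = sum_t PV_t = 83.564729
First compute Macaulay numerator sum_t t * PV_t:
  t * PV_t at t = 0.5000: 0.728509
  t * PV_t at t = 1.0000: 1.415268
  t * PV_t at t = 1.5000: 2.062070
  t * PV_t at t = 2.0000: 2.670643
  t * PV_t at t = 2.5000: 3.242646
  t * PV_t at t = 3.0000: 3.779675
  t * PV_t at t = 3.5000: 4.283264
  t * PV_t at t = 4.0000: 4.754890
  t * PV_t at t = 4.5000: 5.195970
  t * PV_t at t = 5.0000: 5.607868
  t * PV_t at t = 5.5000: 5.991894
  t * PV_t at t = 6.0000: 6.349307
  t * PV_t at t = 6.5000: 6.681317
  t * PV_t at t = 7.0000: 472.928154
Macaulay duration D = 525.691472 / 83.564729 = 6.290830
Modified duration = D / (1 + y/m) = 6.290830 / (1 + 0.029500) = 6.110568

Answer: Modified duration = 6.1106


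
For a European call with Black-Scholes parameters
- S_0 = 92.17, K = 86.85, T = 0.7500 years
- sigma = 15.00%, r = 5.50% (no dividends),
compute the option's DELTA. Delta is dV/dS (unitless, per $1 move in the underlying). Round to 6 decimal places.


d1 = 0.8401578433; d2 = 0.7102540327
phi(d1) = 0.2803066395; exp(-qT) = 1.0000000000; exp(-rT) = 0.9595892027
N(d1) = 0.7995900542
Delta = exp(-qT) * N(d1) = 1.0000000000 * 0.7995900542 = 0.799590

Answer: Delta = 0.799590


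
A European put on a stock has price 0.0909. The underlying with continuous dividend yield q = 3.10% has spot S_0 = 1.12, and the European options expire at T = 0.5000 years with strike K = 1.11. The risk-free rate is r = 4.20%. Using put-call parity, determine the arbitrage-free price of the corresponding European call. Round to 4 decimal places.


Answer: Call price = 0.1067

Derivation:
Put-call parity: C - P = S_0 * exp(-qT) - K * exp(-rT).
S_0 * exp(-qT) = 1.1200 * 0.98461951 = 1.10277385
K * exp(-rT) = 1.1100 * 0.97921896 = 1.08693305
C = P + S*exp(-qT) - K*exp(-rT)
C = 0.0909 + 1.10277385 - 1.08693305 = 0.1067


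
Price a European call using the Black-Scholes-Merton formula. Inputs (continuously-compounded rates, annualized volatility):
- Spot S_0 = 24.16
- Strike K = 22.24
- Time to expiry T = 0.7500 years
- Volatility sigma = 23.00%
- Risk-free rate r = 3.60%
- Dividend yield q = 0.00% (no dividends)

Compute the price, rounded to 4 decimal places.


d1 = (ln(S/K) + (r - q + 0.5*sigma^2) * T) / (sigma * sqrt(T)) = 0.65086656
d2 = d1 - sigma * sqrt(T) = 0.45168071
exp(-rT) = 0.97336124; exp(-qT) = 1.00000000
C = S_0 * exp(-qT) * N(d1) - K * exp(-rT) * N(d2)
N(d1) = 0.74243368; N(d2) = 0.67425049
C = 24.1600 * 1.00000000 * 0.74243368 - 22.2400 * 0.97336124 * 0.67425049 = 3.3413

Answer: Price = 3.3413


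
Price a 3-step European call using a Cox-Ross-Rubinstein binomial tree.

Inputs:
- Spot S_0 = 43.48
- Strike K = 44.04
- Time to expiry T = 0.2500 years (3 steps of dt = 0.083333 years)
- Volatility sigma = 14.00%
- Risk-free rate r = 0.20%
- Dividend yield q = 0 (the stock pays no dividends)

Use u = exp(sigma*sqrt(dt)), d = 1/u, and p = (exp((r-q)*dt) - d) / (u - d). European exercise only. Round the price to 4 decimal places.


Answer: Price = V(0,0) = 1.0550

Derivation:
dt = T/N = 0.083333
u = exp(sigma*sqrt(dt)) = 1.041242; d = 1/u = 0.960391
p = (exp((r-q)*dt) - d) / (u - d) = 0.491959
Discount per step: exp(-r*dt) = 0.999833
Stock lattice S(k, i) with i counting down-moves:
  k=0: S(0,0) = 43.4800
  k=1: S(1,0) = 45.2732; S(1,1) = 41.7578
  k=2: S(2,0) = 47.1404; S(2,1) = 43.4800; S(2,2) = 40.1038
  k=3: S(3,0) = 49.0846; S(3,1) = 45.2732; S(3,2) = 41.7578; S(3,3) = 38.5154
Terminal payoffs V(N, i) = max(S_T - K, 0):
  V(3,0) = 5.044565; V(3,1) = 1.233215; V(3,2) = 0.000000; V(3,3) = 0.000000
Backward induction: V(k, i) = exp(-r*dt) * [p * V(k+1, i) + (1-p) * V(k+1, i+1)].
  V(2,0) = exp(-r*dt) * [p*5.044565 + (1-p)*1.233215] = 3.107726
  V(2,1) = exp(-r*dt) * [p*1.233215 + (1-p)*0.000000] = 0.606591
  V(2,2) = exp(-r*dt) * [p*0.000000 + (1-p)*0.000000] = 0.000000
  V(1,0) = exp(-r*dt) * [p*3.107726 + (1-p)*0.606591] = 1.836741
  V(1,1) = exp(-r*dt) * [p*0.606591 + (1-p)*0.000000] = 0.298368
  V(0,0) = exp(-r*dt) * [p*1.836741 + (1-p)*0.298368] = 1.055009


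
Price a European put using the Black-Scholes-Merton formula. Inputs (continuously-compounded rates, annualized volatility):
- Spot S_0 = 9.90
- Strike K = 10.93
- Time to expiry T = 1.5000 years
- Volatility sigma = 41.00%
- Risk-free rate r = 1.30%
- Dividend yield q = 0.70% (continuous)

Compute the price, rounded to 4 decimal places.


Answer: Price = 2.5265

Derivation:
d1 = (ln(S/K) + (r - q + 0.5*sigma^2) * T) / (sigma * sqrt(T)) = 0.07188845
d2 = d1 - sigma * sqrt(T) = -0.43025695
exp(-rT) = 0.98068890; exp(-qT) = 0.98955493
P = K * exp(-rT) * N(-d2) - S_0 * exp(-qT) * N(-d1)
N(-d1) = 0.47134534; N(-d2) = 0.66649563
P = 10.9300 * 0.98068890 * 0.66649563 - 9.9000 * 0.98955493 * 0.47134534 = 2.5265


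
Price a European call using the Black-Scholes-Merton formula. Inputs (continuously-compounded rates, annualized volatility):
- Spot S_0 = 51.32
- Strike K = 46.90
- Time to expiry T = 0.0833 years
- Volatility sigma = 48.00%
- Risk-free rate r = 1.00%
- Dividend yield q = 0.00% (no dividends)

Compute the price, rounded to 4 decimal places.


d1 = (ln(S/K) + (r - q + 0.5*sigma^2) * T) / (sigma * sqrt(T)) = 0.72538381
d2 = d1 - sigma * sqrt(T) = 0.58684746
exp(-rT) = 0.99916735; exp(-qT) = 1.00000000
C = S_0 * exp(-qT) * N(d1) - K * exp(-rT) * N(d2)
N(d1) = 0.76589170; N(d2) = 0.72134692
C = 51.3200 * 1.00000000 * 0.76589170 - 46.9000 * 0.99916735 * 0.72134692 = 5.5026

Answer: Price = 5.5026


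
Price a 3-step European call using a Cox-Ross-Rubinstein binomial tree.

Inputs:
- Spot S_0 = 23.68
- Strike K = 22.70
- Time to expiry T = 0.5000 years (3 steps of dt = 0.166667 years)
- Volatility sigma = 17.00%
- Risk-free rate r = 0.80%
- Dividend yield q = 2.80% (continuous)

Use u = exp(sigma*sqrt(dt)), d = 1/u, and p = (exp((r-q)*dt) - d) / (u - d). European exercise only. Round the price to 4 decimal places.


Answer: Price = V(0,0) = 1.5338

Derivation:
dt = T/N = 0.166667
u = exp(sigma*sqrt(dt)) = 1.071867; d = 1/u = 0.932951
p = (exp((r-q)*dt) - d) / (u - d) = 0.458701
Discount per step: exp(-r*dt) = 0.998668
Stock lattice S(k, i) with i counting down-moves:
  k=0: S(0,0) = 23.6800
  k=1: S(1,0) = 25.3818; S(1,1) = 22.0923
  k=2: S(2,0) = 27.2059; S(2,1) = 23.6800; S(2,2) = 20.6110
  k=3: S(3,0) = 29.1612; S(3,1) = 25.3818; S(3,2) = 22.0923; S(3,3) = 19.2291
Terminal payoffs V(N, i) = max(S_T - K, 0):
  V(3,0) = 6.461153; V(3,1) = 2.681816; V(3,2) = 0.000000; V(3,3) = 0.000000
Backward induction: V(k, i) = exp(-r*dt) * [p * V(k+1, i) + (1-p) * V(k+1, i+1)].
  V(2,0) = exp(-r*dt) * [p*6.461153 + (1-p)*2.681816] = 4.409518
  V(2,1) = exp(-r*dt) * [p*2.681816 + (1-p)*0.000000] = 1.228513
  V(2,2) = exp(-r*dt) * [p*0.000000 + (1-p)*0.000000] = 0.000000
  V(1,0) = exp(-r*dt) * [p*4.409518 + (1-p)*1.228513] = 2.684062
  V(1,1) = exp(-r*dt) * [p*1.228513 + (1-p)*0.000000] = 0.562769
  V(0,0) = exp(-r*dt) * [p*2.684062 + (1-p)*0.562769] = 1.533762


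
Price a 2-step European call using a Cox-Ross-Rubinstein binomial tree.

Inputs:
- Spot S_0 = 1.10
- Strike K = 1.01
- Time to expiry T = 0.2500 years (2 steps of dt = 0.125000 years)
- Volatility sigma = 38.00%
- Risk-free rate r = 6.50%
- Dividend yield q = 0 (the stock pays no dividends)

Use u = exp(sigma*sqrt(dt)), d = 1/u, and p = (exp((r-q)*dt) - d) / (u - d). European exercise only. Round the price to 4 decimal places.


Answer: Price = V(0,0) = 0.1484

Derivation:
dt = T/N = 0.125000
u = exp(sigma*sqrt(dt)) = 1.143793; d = 1/u = 0.874284
p = (exp((r-q)*dt) - d) / (u - d) = 0.496733
Discount per step: exp(-r*dt) = 0.991908
Stock lattice S(k, i) with i counting down-moves:
  k=0: S(0,0) = 1.1000
  k=1: S(1,0) = 1.2582; S(1,1) = 0.9617
  k=2: S(2,0) = 1.4391; S(2,1) = 1.1000; S(2,2) = 0.8408
Terminal payoffs V(N, i) = max(S_T - K, 0):
  V(2,0) = 0.429090; V(2,1) = 0.090000; V(2,2) = 0.000000
Backward induction: V(k, i) = exp(-r*dt) * [p * V(k+1, i) + (1-p) * V(k+1, i+1)].
  V(1,0) = exp(-r*dt) * [p*0.429090 + (1-p)*0.090000] = 0.256346
  V(1,1) = exp(-r*dt) * [p*0.090000 + (1-p)*0.000000] = 0.044344
  V(0,0) = exp(-r*dt) * [p*0.256346 + (1-p)*0.044344] = 0.148441


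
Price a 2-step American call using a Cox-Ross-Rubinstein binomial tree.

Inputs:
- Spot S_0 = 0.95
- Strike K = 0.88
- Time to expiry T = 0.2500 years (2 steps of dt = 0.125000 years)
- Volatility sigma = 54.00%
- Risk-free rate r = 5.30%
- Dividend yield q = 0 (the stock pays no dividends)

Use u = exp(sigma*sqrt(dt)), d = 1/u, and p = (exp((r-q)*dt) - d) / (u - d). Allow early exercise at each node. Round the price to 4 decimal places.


dt = T/N = 0.125000
u = exp(sigma*sqrt(dt)) = 1.210361; d = 1/u = 0.826200
p = (exp((r-q)*dt) - d) / (u - d) = 0.469717
Discount per step: exp(-r*dt) = 0.993397
Stock lattice S(k, i) with i counting down-moves:
  k=0: S(0,0) = 0.9500
  k=1: S(1,0) = 1.1498; S(1,1) = 0.7849
  k=2: S(2,0) = 1.3917; S(2,1) = 0.9500; S(2,2) = 0.6485
Terminal payoffs V(N, i) = max(S_T - K, 0):
  V(2,0) = 0.511726; V(2,1) = 0.070000; V(2,2) = 0.000000
Backward induction: V(k, i) = exp(-r*dt) * [p * V(k+1, i) + (1-p) * V(k+1, i+1)]; then take max(V_cont, immediate exercise) for American.
  V(1,0) = exp(-r*dt) * [p*0.511726 + (1-p)*0.070000] = 0.275654; exercise = 0.269843; V(1,0) = max -> 0.275654
  V(1,1) = exp(-r*dt) * [p*0.070000 + (1-p)*0.000000] = 0.032663; exercise = 0.000000; V(1,1) = max -> 0.032663
  V(0,0) = exp(-r*dt) * [p*0.275654 + (1-p)*0.032663] = 0.145831; exercise = 0.070000; V(0,0) = max -> 0.145831

Answer: Price = V(0,0) = 0.1458


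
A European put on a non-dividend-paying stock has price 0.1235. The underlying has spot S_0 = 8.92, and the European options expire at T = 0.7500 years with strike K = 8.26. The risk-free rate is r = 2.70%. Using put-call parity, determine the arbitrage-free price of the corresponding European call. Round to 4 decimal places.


Answer: Call price = 0.9491

Derivation:
Put-call parity: C - P = S_0 * exp(-qT) - K * exp(-rT).
S_0 * exp(-qT) = 8.9200 * 1.00000000 = 8.92000000
K * exp(-rT) = 8.2600 * 0.97995365 = 8.09441718
C = P + S*exp(-qT) - K*exp(-rT)
C = 0.1235 + 8.92000000 - 8.09441718 = 0.9491


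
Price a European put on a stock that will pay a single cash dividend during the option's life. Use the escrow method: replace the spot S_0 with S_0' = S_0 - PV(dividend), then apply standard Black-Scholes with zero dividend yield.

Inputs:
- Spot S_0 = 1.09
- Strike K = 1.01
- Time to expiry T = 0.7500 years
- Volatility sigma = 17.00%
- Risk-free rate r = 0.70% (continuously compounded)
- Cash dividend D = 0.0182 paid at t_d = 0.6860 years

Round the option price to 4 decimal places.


Answer: Price = 0.0331

Derivation:
PV(D) = D * exp(-r * t_d) = 0.0182 * 0.99520951 = 0.01811281
S_0' = S_0 - PV(D) = 1.0900 - 0.01811281 = 1.07188719
d1 = (ln(S_0'/K) + (r + sigma^2/2)*T) / (sigma*sqrt(T)) = 0.51321678
d2 = d1 - sigma*sqrt(T) = 0.36599246
exp(-rT) = 0.99476376
N(-d1) = 0.30389985; N(-d2) = 0.35718535
P = K * exp(-rT) * N(-d2) - S_0' * N(-d1) = 1.0100 * 0.99476376 * 0.35718535 - 1.07188719 * 0.30389985 = 0.0331


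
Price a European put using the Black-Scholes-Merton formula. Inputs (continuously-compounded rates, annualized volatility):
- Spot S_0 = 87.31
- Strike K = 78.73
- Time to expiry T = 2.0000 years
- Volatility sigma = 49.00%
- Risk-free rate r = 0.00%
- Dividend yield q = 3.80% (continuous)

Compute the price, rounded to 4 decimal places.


d1 = (ln(S/K) + (r - q + 0.5*sigma^2) * T) / (sigma * sqrt(T)) = 0.38608135
d2 = d1 - sigma * sqrt(T) = -0.30688329
exp(-rT) = 1.00000000; exp(-qT) = 0.92681621
P = K * exp(-rT) * N(-d2) - S_0 * exp(-qT) * N(-d1)
N(-d1) = 0.34971821; N(-d2) = 0.62053390
P = 78.7300 * 1.00000000 * 0.62053390 - 87.3100 * 0.92681621 * 0.34971821 = 20.5553

Answer: Price = 20.5553


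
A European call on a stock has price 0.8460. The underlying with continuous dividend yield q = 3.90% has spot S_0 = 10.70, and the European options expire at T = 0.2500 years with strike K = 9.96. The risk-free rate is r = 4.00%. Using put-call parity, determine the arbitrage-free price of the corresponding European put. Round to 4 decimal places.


Answer: Put price = 0.1107

Derivation:
Put-call parity: C - P = S_0 * exp(-qT) - K * exp(-rT).
S_0 * exp(-qT) = 10.7000 * 0.99029738 = 10.59618194
K * exp(-rT) = 9.9600 * 0.99004983 = 9.86089634
P = C - S*exp(-qT) + K*exp(-rT)
P = 0.8460 - 10.59618194 + 9.86089634 = 0.1107


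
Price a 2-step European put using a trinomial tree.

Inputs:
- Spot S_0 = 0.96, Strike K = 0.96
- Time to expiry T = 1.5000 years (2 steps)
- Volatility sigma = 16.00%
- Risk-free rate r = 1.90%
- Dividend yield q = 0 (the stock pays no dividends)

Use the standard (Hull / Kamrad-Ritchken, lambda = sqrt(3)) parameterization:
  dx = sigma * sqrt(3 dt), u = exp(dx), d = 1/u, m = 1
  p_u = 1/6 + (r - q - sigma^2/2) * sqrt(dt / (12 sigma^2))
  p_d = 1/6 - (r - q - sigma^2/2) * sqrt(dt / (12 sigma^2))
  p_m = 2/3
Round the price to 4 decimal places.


Answer: Price = V(0,0) = 0.0504

Derivation:
dt = T/N = 0.750000; dx = sigma*sqrt(3*dt) = 0.240000
u = exp(dx) = 1.271249; d = 1/u = 0.786628
p_u = 0.176354, p_m = 0.666667, p_d = 0.156979
Discount per step: exp(-r*dt) = 0.985851
Stock lattice S(k, j) with j the centered position index:
  k=0: S(0,+0) = 0.9600
  k=1: S(1,-1) = 0.7552; S(1,+0) = 0.9600; S(1,+1) = 1.2204
  k=2: S(2,-2) = 0.5940; S(2,-1) = 0.7552; S(2,+0) = 0.9600; S(2,+1) = 1.2204; S(2,+2) = 1.5514
Terminal payoffs V(N, j) = max(K - S_T, 0):
  V(2,-2) = 0.365968; V(2,-1) = 0.204837; V(2,+0) = 0.000000; V(2,+1) = 0.000000; V(2,+2) = 0.000000
Backward induction: V(k, j) = exp(-r*dt) * [p_u * V(k+1, j+1) + p_m * V(k+1, j) + p_d * V(k+1, j-1)]
  V(1,-1) = exp(-r*dt) * [p_u*0.000000 + p_m*0.204837 + p_d*0.365968] = 0.191263
  V(1,+0) = exp(-r*dt) * [p_u*0.000000 + p_m*0.000000 + p_d*0.204837] = 0.031700
  V(1,+1) = exp(-r*dt) * [p_u*0.000000 + p_m*0.000000 + p_d*0.000000] = 0.000000
  V(0,+0) = exp(-r*dt) * [p_u*0.000000 + p_m*0.031700 + p_d*0.191263] = 0.050434
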